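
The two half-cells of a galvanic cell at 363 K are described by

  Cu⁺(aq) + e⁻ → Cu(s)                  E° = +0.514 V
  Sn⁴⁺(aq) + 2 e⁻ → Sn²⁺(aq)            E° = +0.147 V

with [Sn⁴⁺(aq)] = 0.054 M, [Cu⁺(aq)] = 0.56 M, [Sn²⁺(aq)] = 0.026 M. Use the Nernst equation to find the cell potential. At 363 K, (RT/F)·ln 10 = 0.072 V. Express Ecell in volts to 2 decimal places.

+0.34 V

The Cu⁺/Cu couple has the more positive E°, so it is the cathode; Sn⁴⁺/Sn²⁺ is the anode.
The standard potential is +0.514 − (+0.147) = +0.367 V and the balanced reaction transfers n = 2 electrons.
For the overall reaction 2 Cu⁺(aq) + Sn²⁺(aq) → 2 Cu(s) + Sn⁴⁺(aq), Q = [Sn⁴⁺(aq)] / ([Cu⁺(aq)]^2·[Sn²⁺(aq)]) = 6.62, giving log Q = 0.821.
E = E° − (0.072/n)·log Q = +0.367 − (0.072/2)(0.821) = +0.34 V.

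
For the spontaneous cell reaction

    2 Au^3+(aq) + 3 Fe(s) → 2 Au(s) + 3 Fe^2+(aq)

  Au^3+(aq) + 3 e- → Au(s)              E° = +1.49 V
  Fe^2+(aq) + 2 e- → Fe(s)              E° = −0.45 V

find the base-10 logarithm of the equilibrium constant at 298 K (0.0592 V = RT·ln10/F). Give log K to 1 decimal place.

log K = 196.6

The Au³⁺/Au couple is reduced (cathode); E°cell = +1.49 − (−0.45) = +1.94 V with n = 6.
At equilibrium E = 0, so log K = nE°cell / 0.0592 = (6)(+1.94) / 0.0592 = 196.6.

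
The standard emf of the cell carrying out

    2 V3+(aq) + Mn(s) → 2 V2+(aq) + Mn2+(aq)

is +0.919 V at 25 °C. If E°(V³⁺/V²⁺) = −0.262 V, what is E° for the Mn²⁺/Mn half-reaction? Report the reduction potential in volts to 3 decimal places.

−1.181 V

In the reaction as written the V³⁺/V²⁺ couple is reduced (cathode) and Mn²⁺/Mn is oxidized (anode), so E°cell = E°(V³⁺/V²⁺) − E°(Mn²⁺/Mn).
E°(Mn²⁺/Mn) = E°(cathode) − E°cell = −0.262 − (+0.919) = −1.181 V.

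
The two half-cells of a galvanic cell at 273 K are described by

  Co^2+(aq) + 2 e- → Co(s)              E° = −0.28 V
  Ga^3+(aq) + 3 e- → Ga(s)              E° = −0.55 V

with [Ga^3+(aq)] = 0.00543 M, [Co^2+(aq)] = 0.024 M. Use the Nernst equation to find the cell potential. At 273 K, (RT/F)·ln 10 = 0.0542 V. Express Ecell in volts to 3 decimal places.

Since E°(Co²⁺/Co) > E°(Ga³⁺/Ga), Co²⁺/Co serves as the cathode.
The standard potential is −0.28 − (−0.55) = +0.27 V and the balanced reaction transfers n = 6 electrons.
The balanced reaction is 3 Co^2+(aq) + 2 Ga(s) → 3 Co(s) + 2 Ga^3+(aq), so Q = [Ga^3+(aq)]^2 / [Co^2+(aq)]^3 = 2.13 and log Q = 0.329.
Applying E = E° − (RT ln10/nF)·log Q gives +0.27 − (0.0542/6)(0.329) = +0.267 V.

+0.267 V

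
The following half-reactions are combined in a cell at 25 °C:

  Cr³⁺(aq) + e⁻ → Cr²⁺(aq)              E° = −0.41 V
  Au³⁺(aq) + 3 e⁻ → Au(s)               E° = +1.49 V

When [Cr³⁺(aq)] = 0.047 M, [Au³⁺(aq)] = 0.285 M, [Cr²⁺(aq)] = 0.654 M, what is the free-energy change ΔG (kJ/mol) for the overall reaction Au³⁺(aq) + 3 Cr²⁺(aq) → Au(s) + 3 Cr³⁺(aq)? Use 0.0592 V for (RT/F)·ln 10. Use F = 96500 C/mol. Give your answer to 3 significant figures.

−567 kJ/mol

E°cell = +1.49 − (−0.41) = +1.90 V; the balanced reaction transfers n = 3 electrons.
Q = [Cr³⁺(aq)]^3 / ([Au³⁺(aq)]·[Cr²⁺(aq)]^3) = 0.0013, so log Q = −2.885 and E = +1.90 − (0.0592/3)(−2.885) = +1.9569 V.
ΔG = −nFE = −(3)(96500)(+1.9569) J/mol = −567 kJ/mol.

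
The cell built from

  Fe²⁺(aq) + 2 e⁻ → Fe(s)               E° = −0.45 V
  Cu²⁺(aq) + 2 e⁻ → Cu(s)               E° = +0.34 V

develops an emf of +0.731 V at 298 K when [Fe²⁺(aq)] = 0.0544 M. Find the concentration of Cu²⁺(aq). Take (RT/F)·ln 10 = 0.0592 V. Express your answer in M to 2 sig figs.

0.00055 M

The Cu²⁺/Cu couple has the larger reduction potential, so it is the cathode: E°cell = +0.34 − (−0.45) = +0.79 V and n = 2.
Rearranging E = E° − (0.0592/n)·log Q gives log Q = 2(+0.79 − (+0.731))/0.0592 = 1.993.
For Cu²⁺(aq) + Fe(s) → Cu(s) + Fe²⁺(aq), the reaction quotient is Q = [Fe²⁺(aq)] / [Cu²⁺(aq)].
Solving for the unknown gives log [Cu²⁺(aq)] = −3.257, so [Cu²⁺(aq)] ≈ 0.00055 M.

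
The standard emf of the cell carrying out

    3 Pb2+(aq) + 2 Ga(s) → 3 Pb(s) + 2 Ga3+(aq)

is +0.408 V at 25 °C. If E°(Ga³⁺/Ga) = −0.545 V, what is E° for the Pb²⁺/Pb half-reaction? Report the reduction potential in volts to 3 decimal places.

−0.137 V

In the reaction as written the Pb²⁺/Pb couple is reduced (cathode) and Ga³⁺/Ga is oxidized (anode), so E°cell = E°(Pb²⁺/Pb) − E°(Ga³⁺/Ga).
E°(Pb²⁺/Pb) = E°cell + E°(anode) = +0.408 + (−0.545) = −0.137 V.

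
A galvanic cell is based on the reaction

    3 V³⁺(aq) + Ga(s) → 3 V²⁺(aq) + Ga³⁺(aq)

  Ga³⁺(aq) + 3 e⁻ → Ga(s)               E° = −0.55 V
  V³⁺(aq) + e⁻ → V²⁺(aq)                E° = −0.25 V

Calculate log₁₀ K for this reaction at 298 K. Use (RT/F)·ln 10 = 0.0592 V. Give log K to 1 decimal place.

The V³⁺/V²⁺ couple is reduced (cathode); E°cell = −0.25 − (−0.55) = +0.30 V with n = 3.
At equilibrium E = 0, so log K = nE°cell / 0.0592 = (3)(+0.30) / 0.0592 = 15.2.

log K = 15.2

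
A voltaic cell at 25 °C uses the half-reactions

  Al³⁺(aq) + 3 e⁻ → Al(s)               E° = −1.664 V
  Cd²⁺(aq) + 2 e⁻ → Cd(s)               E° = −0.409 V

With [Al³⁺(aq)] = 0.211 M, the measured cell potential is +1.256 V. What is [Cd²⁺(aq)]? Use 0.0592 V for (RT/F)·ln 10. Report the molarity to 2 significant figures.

0.38 M

Cd²⁺/Cd is the cathode (higher E°); E°cell = −0.409 − (−1.664) = +1.255 V with n = 6.
From the Nernst equation, log Q = n(E° − E)/0.0592 = 6·(+1.255 − (+1.256))/0.0592 = −0.101.
The balanced reaction is 3 Cd²⁺(aq) + 2 Al(s) → 3 Cd(s) + 2 Al³⁺(aq), so Q = [Al³⁺(aq)]^2 / [Cd²⁺(aq)]^3.
Solving for the unknown gives log [Cd²⁺(aq)] = −0.417, so [Cd²⁺(aq)] ≈ 0.38 M.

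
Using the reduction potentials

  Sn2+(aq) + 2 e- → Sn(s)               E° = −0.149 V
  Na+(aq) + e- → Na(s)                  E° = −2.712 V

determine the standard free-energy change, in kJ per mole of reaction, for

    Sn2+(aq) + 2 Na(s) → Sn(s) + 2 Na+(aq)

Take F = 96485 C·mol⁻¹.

In the reaction as written Sn2+(aq) is reduced, so the Sn²⁺/Sn couple is the cathode and Na⁺/Na is the anode.
E°cell = −0.149 − (−2.712) = +2.563 V; balancing electrons gives n = 2.
ΔG° = −nFE°cell = −(2)(96485)(+2.563) J/mol = −495 kJ/mol.

−495 kJ/mol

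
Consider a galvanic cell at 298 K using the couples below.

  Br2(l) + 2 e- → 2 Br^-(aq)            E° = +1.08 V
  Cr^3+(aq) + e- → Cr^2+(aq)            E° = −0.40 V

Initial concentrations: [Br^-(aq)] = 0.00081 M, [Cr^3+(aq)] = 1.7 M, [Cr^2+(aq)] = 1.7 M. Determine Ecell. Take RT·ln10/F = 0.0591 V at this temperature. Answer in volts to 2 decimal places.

+1.66 V

Br₂/Br⁻ is reduced (cathode, E° = +1.08 V) and Cr³⁺/Cr²⁺ is oxidized (anode).
The standard potential is +1.08 − (−0.40) = +1.48 V and the balanced reaction transfers n = 2 electrons.
The balanced reaction is Br2(l) + 2 Cr^2+(aq) → 2 Br^-(aq) + 2 Cr^3+(aq), so Q = ([Br^-(aq)]^2·[Cr^3+(aq)]^2) / [Cr^2+(aq)]^2 = 6.56×10^−7 and log Q = −6.183.
By the Nernst equation, E = +1.48 − (0.0591/2)·(−6.183) = +1.66 V.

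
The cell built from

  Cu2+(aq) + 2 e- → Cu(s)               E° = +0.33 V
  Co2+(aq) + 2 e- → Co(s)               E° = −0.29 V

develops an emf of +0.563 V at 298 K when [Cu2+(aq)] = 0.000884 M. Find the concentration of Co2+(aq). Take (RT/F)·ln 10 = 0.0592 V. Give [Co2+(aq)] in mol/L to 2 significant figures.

The Cu²⁺/Cu couple has the larger reduction potential, so it is the cathode: E°cell = +0.33 − (−0.29) = +0.62 V and n = 2.
From the Nernst equation, log Q = n(E° − E)/0.0592 = 2·(+0.62 − (+0.563))/0.0592 = 1.926.
Balancing electrons gives Cu2+(aq) + Co(s) → Cu(s) + Co2+(aq); thus Q = [Co2+(aq)] / [Cu2+(aq)].
Isolating [Co2+(aq)] in Q = 10^{1.926} yields log [Co2+(aq)] = −1.128, i.e. 0.074 M.

0.074 M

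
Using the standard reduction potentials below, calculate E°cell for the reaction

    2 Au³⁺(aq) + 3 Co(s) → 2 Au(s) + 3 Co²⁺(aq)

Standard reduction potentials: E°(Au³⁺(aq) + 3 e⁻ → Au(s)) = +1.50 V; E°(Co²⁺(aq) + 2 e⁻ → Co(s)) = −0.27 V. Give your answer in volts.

In the reaction as written, Au³⁺(aq) is reduced (cathode) and Co²⁺(aq) is produced by oxidation at the anode.
E°cell = E°(cathode) − E°(anode) = +1.50 − (−0.27) = +1.77 V.

+1.77 V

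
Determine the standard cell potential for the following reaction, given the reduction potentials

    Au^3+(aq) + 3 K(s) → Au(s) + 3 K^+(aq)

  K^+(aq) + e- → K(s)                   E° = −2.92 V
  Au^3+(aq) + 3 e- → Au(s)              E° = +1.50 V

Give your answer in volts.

In the reaction as written, Au^3+(aq) is reduced (cathode) and K^+(aq) is produced by oxidation at the anode.
E°cell = E°(cathode) − E°(anode) = +1.50 − (−2.92) = +4.42 V.
The positive value indicates the reaction is spontaneous as written.

+4.42 V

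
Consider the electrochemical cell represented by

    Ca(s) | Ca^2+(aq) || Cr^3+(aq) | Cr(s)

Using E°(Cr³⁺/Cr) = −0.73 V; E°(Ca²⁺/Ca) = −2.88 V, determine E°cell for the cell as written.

+2.15 V

By convention the left-hand electrode in cell notation is the anode (oxidation) and the right-hand electrode is the cathode (reduction).
E°cell = E°(right) − E°(left) = −0.73 − (−2.88) = +2.15 V.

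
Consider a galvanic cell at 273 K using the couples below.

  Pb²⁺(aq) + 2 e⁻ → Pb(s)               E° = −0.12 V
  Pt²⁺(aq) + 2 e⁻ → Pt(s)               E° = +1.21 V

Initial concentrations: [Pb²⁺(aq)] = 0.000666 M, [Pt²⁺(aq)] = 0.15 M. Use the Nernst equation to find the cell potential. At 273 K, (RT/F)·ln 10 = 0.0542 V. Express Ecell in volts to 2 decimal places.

+1.39 V

Pt²⁺/Pt is reduced (cathode, E° = +1.21 V) and Pb²⁺/Pb is oxidized (anode).
E°cell = +1.21 − (−0.12) = +1.33 V, with n = 2 electrons transferred.
For the overall reaction Pt²⁺(aq) + Pb(s) → Pt(s) + Pb²⁺(aq), Q = [Pb²⁺(aq)] / [Pt²⁺(aq)] = 0.00444, giving log Q = −2.353.
Applying E = E° − (RT ln10/nF)·log Q gives +1.33 − (0.0542/2)(−2.353) = +1.39 V.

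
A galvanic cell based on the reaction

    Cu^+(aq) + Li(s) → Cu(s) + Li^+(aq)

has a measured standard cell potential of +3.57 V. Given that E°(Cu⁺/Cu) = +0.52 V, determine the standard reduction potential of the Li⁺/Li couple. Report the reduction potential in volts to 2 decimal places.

−3.05 V

In the reaction as written the Cu⁺/Cu couple is reduced (cathode) and Li⁺/Li is oxidized (anode), so E°cell = E°(Cu⁺/Cu) − E°(Li⁺/Li).
E°(Li⁺/Li) = E°(cathode) − E°cell = +0.52 − (+3.57) = −3.05 V.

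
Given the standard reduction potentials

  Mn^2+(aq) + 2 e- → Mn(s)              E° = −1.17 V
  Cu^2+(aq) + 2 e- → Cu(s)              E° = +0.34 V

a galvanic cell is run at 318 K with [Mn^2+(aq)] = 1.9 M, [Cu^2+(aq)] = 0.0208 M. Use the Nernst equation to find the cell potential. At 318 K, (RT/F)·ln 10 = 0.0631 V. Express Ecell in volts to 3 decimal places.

+1.448 V

Cu²⁺/Cu is reduced (cathode, E° = +0.34 V) and Mn²⁺/Mn is oxidized (anode).
The standard potential is +0.34 − (−1.17) = +1.51 V and the balanced reaction transfers n = 2 electrons.
For the overall reaction Cu^2+(aq) + Mn(s) → Cu(s) + Mn^2+(aq), Q = [Mn^2+(aq)] / [Cu^2+(aq)] = 91.3, giving log Q = 1.961.
Applying E = E° − (RT ln10/nF)·log Q gives +1.51 − (0.0631/2)(1.961) = +1.448 V.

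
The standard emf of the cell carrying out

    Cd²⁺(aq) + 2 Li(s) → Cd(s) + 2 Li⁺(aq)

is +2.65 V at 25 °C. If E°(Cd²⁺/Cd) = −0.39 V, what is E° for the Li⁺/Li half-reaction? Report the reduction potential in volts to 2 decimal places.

−3.04 V

In the reaction as written the Cd²⁺/Cd couple is reduced (cathode) and Li⁺/Li is oxidized (anode), so E°cell = E°(Cd²⁺/Cd) − E°(Li⁺/Li).
E°(Li⁺/Li) = E°(cathode) − E°cell = −0.39 − (+2.65) = −3.04 V.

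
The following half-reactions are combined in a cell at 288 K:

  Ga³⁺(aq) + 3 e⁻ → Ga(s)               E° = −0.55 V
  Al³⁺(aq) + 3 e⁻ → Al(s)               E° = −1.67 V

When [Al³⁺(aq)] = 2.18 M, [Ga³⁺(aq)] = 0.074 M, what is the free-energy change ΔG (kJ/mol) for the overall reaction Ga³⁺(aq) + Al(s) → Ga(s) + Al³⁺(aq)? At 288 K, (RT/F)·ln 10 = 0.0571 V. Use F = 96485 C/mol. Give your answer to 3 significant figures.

The standard cell potential is −0.55 − (−1.67) = +1.12 V, with n = 3 electrons in the balanced equation.
Here Q = [Al³⁺(aq)] / [Ga³⁺(aq)] = 29.5 (log Q = 1.469), giving E = +1.12 − (0.0571/3)·(1.469) = +1.0920 V.
ΔG = −nFE = −(3)(96485)(+1.0920) J/mol = −316 kJ/mol.

−316 kJ/mol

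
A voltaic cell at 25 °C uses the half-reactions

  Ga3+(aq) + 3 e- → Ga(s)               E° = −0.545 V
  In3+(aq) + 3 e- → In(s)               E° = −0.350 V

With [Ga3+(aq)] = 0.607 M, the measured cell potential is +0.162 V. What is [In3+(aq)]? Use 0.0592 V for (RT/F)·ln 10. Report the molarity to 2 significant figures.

0.013 M

With In³⁺/In at the cathode and Ga³⁺/Ga at the anode, E°cell = −0.350 − (−0.545) = +0.195 V (n = 3).
Rearranging E = E° − (0.0592/n)·log Q gives log Q = 3(+0.195 − (+0.162))/0.0592 = 1.672.
For In3+(aq) + Ga(s) → In(s) + Ga3+(aq), the reaction quotient is Q = [Ga3+(aq)] / [In3+(aq)].
Substituting the known concentrations and solving, log [In3+(aq)] = −1.889 and [In3+(aq)] = 0.013 M.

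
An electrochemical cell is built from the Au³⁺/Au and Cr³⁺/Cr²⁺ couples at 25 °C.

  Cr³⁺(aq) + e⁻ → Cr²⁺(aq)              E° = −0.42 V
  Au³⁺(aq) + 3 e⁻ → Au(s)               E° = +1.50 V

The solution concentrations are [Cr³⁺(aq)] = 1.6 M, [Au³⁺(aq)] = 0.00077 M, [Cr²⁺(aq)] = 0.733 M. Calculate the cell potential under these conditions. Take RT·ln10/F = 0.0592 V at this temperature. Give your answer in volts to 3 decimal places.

Au³⁺/Au is reduced (cathode, E° = +1.50 V) and Cr³⁺/Cr²⁺ is oxidized (anode).
The standard potential is +1.50 − (−0.42) = +1.92 V and the balanced reaction transfers n = 3 electrons.
Balancing gives Au³⁺(aq) + 3 Cr²⁺(aq) → Au(s) + 3 Cr³⁺(aq); hence Q = [Cr³⁺(aq)]^3 / ([Au³⁺(aq)]·[Cr²⁺(aq)]^3) = 1.35×10^4 (log Q = 4.131).
Applying E = E° − (RT ln10/nF)·log Q gives +1.92 − (0.0592/3)(4.131) = +1.838 V.

+1.838 V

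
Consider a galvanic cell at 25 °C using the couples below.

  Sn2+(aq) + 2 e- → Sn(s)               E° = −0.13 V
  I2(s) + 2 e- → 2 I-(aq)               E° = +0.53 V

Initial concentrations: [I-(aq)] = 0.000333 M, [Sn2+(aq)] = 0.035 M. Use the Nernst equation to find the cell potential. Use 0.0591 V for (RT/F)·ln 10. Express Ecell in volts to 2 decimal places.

I₂/I⁻ is reduced (cathode, E° = +0.53 V) and Sn²⁺/Sn is oxidized (anode).
E°cell = +0.53 − (−0.13) = +0.66 V, with n = 2 electrons transferred.
For the overall reaction I2(s) + Sn(s) → 2 I-(aq) + Sn2+(aq), Q = [I-(aq)]^2·[Sn2+(aq)] = 3.88×10^−9, giving log Q = −8.411.
Applying E = E° − (RT ln10/nF)·log Q gives +0.66 − (0.0591/2)(−8.411) = +0.91 V.

+0.91 V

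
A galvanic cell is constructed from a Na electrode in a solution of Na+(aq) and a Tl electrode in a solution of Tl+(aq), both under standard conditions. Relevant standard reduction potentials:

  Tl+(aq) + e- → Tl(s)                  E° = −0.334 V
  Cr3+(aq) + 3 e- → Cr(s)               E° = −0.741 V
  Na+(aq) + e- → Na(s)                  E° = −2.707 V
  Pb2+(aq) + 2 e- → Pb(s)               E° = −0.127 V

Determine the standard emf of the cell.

+2.373 V

Of the two couples in this cell, the one with the more positive reduction potential is reduced at the cathode: here that is Tl⁺/Tl (−0.334 V); Na⁺/Na (−2.707 V) is the anode.
E°cell = E°(cathode) − E°(anode) = −0.334 − (−2.707) = +2.373 V.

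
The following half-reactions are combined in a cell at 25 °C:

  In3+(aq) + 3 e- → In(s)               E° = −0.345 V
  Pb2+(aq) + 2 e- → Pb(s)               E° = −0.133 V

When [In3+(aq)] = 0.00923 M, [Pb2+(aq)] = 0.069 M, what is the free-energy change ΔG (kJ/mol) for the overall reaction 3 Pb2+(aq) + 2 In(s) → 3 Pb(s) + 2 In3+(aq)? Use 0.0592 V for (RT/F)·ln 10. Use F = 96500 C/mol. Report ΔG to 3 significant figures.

−126 kJ/mol

The standard cell potential is −0.133 − (−0.345) = +0.212 V, with n = 6 electrons in the balanced equation.
The reaction quotient is [In3+(aq)]^2 / [Pb2+(aq)]^3 = 0.259; by Nernst, E = +0.212 − (0.0592/6)(−0.586) = +0.2178 V.
Then ΔG = −nFE = −6 × 96500 × +0.2178 J/mol = −126 kJ/mol.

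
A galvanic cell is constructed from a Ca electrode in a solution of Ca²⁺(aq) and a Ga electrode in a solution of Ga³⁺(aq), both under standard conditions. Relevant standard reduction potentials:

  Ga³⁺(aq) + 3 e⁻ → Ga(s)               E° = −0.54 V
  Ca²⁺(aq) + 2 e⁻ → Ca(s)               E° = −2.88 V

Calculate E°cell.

+2.34 V

The Ga³⁺/Ga couple has the higher E°, so Ga ion is reduced (cathode) and Ca is oxidized (anode).
E°cell = E°(cathode) − E°(anode) = −0.54 − (−2.88) = +2.34 V.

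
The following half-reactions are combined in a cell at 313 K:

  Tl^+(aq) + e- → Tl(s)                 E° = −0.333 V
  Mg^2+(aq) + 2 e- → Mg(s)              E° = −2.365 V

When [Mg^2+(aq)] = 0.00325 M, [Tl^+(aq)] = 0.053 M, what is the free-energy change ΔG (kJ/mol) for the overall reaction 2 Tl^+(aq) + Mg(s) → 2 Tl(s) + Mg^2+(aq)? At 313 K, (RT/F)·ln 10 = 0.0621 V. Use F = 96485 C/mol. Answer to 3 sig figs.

E°cell = −0.333 − (−2.365) = +2.032 V; the balanced reaction transfers n = 2 electrons.
The reaction quotient is [Mg^2+(aq)] / [Tl^+(aq)]^2 = 1.16; by Nernst, E = +2.032 − (0.0621/2)(0.063) = +2.0300 V.
ΔG = −nFE = −(2)(96485)(+2.0300) J/mol = −392 kJ/mol.

−392 kJ/mol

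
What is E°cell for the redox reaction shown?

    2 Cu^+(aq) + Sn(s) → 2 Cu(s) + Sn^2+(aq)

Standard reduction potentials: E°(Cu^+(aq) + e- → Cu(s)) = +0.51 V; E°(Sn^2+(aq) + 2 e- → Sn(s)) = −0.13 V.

+0.64 V

In the reaction as written, Cu^+(aq) is reduced (cathode) and Sn^2+(aq) is produced by oxidation at the anode.
E°cell = E°(cathode) − E°(anode) = +0.51 − (−0.13) = +0.64 V.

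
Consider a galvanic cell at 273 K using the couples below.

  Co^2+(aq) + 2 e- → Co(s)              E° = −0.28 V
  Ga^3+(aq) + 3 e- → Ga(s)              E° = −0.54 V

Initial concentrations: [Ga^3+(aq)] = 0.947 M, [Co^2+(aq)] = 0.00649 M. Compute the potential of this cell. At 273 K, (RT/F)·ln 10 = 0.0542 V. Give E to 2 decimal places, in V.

+0.20 V

The Co²⁺/Co couple has the more positive E°, so it is the cathode; Ga³⁺/Ga is the anode.
E°cell = E°cat − E°an = −0.28 − (−0.54) = +0.26 V; n = 6.
The balanced reaction is 3 Co^2+(aq) + 2 Ga(s) → 3 Co(s) + 2 Ga^3+(aq), so Q = [Ga^3+(aq)]^2 / [Co^2+(aq)]^3 = 3.28×10^6 and log Q = 6.516.
Applying E = E° − (RT ln10/nF)·log Q gives +0.26 − (0.0542/6)(6.516) = +0.20 V.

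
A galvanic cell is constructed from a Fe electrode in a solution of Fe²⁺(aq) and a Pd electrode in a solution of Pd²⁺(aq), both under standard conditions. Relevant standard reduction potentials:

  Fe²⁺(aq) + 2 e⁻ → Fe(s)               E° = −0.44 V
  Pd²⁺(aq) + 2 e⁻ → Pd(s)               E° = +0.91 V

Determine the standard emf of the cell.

Of the two couples in this cell, the one with the more positive reduction potential is reduced at the cathode: here that is Pd²⁺/Pd (+0.91 V); Fe²⁺/Fe (−0.44 V) is the anode.
E°cell = E°(cathode) − E°(anode) = +0.91 − (−0.44) = +1.35 V.

+1.35 V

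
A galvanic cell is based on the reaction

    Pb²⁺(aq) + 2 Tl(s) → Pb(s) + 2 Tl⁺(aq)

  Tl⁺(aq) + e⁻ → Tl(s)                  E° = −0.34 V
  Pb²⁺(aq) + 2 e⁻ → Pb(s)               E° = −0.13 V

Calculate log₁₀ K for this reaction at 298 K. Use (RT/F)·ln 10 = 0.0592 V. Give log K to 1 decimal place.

log K = 7.1

The Pb²⁺/Pb couple is reduced (cathode); E°cell = −0.13 − (−0.34) = +0.21 V with n = 2.
At equilibrium E = 0, so log K = nE°cell / 0.0592 = (2)(+0.21) / 0.0592 = 7.1.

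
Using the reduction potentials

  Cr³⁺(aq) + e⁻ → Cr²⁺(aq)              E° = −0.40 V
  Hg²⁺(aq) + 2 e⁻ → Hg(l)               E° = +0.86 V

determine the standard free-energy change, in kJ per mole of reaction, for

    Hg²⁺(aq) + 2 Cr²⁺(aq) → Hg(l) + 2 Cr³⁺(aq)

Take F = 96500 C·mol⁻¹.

−243 kJ/mol

In the reaction as written Hg²⁺(aq) is reduced, so the Hg²⁺/Hg couple is the cathode and Cr³⁺/Cr²⁺ is the anode.
E°cell = +0.86 − (−0.40) = +1.26 V; balancing electrons gives n = 2.
ΔG° = −nFE°cell = −(2)(96500)(+1.26) J/mol = −243 kJ/mol.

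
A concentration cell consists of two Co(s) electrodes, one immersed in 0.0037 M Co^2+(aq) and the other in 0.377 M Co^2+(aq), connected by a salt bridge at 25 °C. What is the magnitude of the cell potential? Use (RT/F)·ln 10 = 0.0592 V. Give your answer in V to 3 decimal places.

For a concentration cell E°cell = 0, since both electrodes use the same couple.
The compartment with the higher Co^2+(aq) concentration (0.377 M) acts as the cathode; ions are reduced there and produced at the dilute (0.0037 M) anode.
With n = 2, Ecell = −(0.0592/2)·log([dilute]/[conc]) = −(0.0592/2)·log(0.0037/0.377) = +0.059 V.

0.059 V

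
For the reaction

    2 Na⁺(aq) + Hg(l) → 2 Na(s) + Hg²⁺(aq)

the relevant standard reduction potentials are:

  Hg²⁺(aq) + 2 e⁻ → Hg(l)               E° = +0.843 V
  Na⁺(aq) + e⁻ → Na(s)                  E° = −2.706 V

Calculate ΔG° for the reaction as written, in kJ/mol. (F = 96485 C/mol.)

In the reaction as written Na⁺(aq) is reduced, so the Na⁺/Na couple is the cathode and Hg²⁺/Hg is the anode.
E°cell = −2.706 − (+0.843) = −3.549 V; balancing electrons gives n = 2.
ΔG° = −nFE°cell = −(2)(96485)(−3.549) J/mol = +685 kJ/mol.

+685 kJ/mol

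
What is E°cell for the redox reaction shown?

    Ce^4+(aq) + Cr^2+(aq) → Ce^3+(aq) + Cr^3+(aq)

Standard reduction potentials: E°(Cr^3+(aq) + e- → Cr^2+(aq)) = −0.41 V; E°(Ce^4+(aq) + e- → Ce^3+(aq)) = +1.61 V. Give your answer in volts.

Ce^4+(aq) gains electrons, so the Ce⁴⁺/Ce³⁺ couple is the cathode; the Cr³⁺/Cr²⁺ couple is the anode.
E°cell = E°(cathode) − E°(anode) = +1.61 − (−0.41) = +2.02 V.

+2.02 V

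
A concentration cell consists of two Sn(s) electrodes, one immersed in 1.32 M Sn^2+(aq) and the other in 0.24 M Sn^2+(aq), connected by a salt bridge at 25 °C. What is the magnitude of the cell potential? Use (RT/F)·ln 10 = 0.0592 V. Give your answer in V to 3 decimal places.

For a concentration cell E°cell = 0, since both electrodes use the same couple.
The compartment with the higher Sn^2+(aq) concentration (1.32 M) acts as the cathode; ions are reduced there and produced at the dilute (0.24 M) anode.
With n = 2, Ecell = −(0.0592/2)·log([dilute]/[conc]) = −(0.0592/2)·log(0.24/1.32) = +0.022 V.

0.022 V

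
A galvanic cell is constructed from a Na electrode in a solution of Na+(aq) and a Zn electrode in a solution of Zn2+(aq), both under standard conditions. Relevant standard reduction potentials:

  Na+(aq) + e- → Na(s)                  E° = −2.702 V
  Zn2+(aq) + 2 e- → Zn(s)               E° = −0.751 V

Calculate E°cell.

The Zn²⁺/Zn couple has the higher E°, so Zn ion is reduced (cathode) and Na is oxidized (anode).
E°cell = E°(cathode) − E°(anode) = −0.751 − (−2.702) = +1.951 V.

+1.951 V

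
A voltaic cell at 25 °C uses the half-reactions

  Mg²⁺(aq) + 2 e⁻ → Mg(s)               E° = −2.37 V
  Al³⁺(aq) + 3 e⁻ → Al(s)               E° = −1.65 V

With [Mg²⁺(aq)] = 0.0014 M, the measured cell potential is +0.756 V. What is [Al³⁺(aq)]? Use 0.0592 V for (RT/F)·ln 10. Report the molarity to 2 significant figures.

With Al³⁺/Al at the cathode and Mg²⁺/Mg at the anode, E°cell = −1.65 − (−2.37) = +0.72 V (n = 6).
Since E = E° − (0.0592/n)·log Q, log Q = n(E° − E)/0.0592 = −3.649.
Balancing electrons gives 2 Al³⁺(aq) + 3 Mg(s) → 2 Al(s) + 3 Mg²⁺(aq); thus Q = [Mg²⁺(aq)]^3 / [Al³⁺(aq)]^2.
Solving for the unknown gives log [Al³⁺(aq)] = −2.456, so [Al³⁺(aq)] ≈ 0.0035 M.

0.0035 M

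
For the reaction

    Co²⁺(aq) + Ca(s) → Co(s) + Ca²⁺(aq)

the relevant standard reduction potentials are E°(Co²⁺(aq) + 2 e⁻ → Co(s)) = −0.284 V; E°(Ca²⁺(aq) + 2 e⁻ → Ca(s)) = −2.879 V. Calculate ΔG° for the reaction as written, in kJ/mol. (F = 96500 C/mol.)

−501 kJ/mol

In the reaction as written Co²⁺(aq) is reduced, so the Co²⁺/Co couple is the cathode and Ca²⁺/Ca is the anode.
E°cell = −0.284 − (−2.879) = +2.595 V; balancing electrons gives n = 2.
ΔG° = −nFE°cell = −(2)(96500)(+2.595) J/mol = −501 kJ/mol.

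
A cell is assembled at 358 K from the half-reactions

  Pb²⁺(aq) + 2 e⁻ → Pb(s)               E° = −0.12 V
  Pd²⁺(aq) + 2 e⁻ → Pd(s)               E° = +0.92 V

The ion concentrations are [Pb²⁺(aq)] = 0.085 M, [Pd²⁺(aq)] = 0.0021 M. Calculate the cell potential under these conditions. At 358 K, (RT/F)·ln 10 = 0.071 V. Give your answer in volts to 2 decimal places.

+0.98 V

The Pd²⁺/Pd couple has the more positive E°, so it is the cathode; Pb²⁺/Pb is the anode.
E°cell = +0.92 − (−0.12) = +1.04 V, with n = 2 electrons transferred.
For the overall reaction Pd²⁺(aq) + Pb(s) → Pd(s) + Pb²⁺(aq), Q = [Pb²⁺(aq)] / [Pd²⁺(aq)] = 40.5, giving log Q = 1.607.
E = E° − (0.071/n)·log Q = +1.04 − (0.071/2)(1.607) = +0.98 V.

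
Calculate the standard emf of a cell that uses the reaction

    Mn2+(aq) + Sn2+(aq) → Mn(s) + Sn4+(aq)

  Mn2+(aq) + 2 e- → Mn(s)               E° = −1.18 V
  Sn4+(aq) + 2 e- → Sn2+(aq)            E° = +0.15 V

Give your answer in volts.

−1.33 V

Mn2+(aq) gains electrons, so the Mn²⁺/Mn couple is the cathode; the Sn⁴⁺/Sn²⁺ couple is the anode.
E°cell = E°(cathode) − E°(anode) = −1.18 − (+0.15) = −1.33 V.
The negative E°cell means the reaction is non-spontaneous in the direction written.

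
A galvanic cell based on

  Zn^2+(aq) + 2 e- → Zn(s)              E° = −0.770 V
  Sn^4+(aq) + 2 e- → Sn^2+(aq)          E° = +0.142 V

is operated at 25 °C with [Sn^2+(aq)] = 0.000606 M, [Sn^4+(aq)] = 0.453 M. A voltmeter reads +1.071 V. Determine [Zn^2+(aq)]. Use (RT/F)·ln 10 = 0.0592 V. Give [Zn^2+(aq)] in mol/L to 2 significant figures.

The Sn⁴⁺/Sn²⁺ couple has the larger reduction potential, so it is the cathode: E°cell = +0.142 − (−0.770) = +0.912 V and n = 2.
Since E = E° − (0.0592/n)·log Q, log Q = n(E° − E)/0.0592 = −5.372.
Balancing electrons gives Sn^4+(aq) + Zn(s) → Sn^2+(aq) + Zn^2+(aq); thus Q = ([Sn^2+(aq)]·[Zn^2+(aq)]) / [Sn^4+(aq)].
Substituting the known concentrations and solving, log [Zn^2+(aq)] = −2.498 and [Zn^2+(aq)] = 0.0032 M.

0.0032 M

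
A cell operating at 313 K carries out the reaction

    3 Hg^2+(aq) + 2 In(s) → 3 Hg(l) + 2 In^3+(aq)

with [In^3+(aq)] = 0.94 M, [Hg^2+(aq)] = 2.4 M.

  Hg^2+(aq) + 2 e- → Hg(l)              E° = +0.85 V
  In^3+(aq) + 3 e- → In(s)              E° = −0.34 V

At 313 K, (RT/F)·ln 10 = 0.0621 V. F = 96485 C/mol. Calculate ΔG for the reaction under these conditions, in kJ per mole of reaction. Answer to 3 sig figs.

−696 kJ/mol

The standard cell potential is +0.85 − (−0.34) = +1.19 V, with n = 6 electrons in the balanced equation.
Here Q = [In^3+(aq)]^2 / [Hg^2+(aq)]^3 = 0.0639 (log Q = −1.194), giving E = +1.19 − (0.0621/6)·(−1.194) = +1.2024 V.
ΔG = −nFE = −(6)(96485)(+1.2024) J/mol = −696 kJ/mol.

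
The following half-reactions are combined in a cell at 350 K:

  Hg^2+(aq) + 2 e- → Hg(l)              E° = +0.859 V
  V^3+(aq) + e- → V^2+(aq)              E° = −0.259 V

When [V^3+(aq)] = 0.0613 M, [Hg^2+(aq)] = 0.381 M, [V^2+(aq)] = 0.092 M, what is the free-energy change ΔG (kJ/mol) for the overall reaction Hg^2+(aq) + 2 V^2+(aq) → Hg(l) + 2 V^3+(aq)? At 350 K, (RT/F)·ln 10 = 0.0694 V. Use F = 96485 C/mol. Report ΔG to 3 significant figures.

The standard cell potential is +0.859 − (−0.259) = +1.118 V, with n = 2 electrons in the balanced equation.
The reaction quotient is [V^3+(aq)]^2 / ([Hg^2+(aq)]·[V^2+(aq)]^2) = 1.17; by Nernst, E = +1.118 − (0.0694/2)(0.066) = +1.1157 V.
Then ΔG = −nFE = −2 × 96485 × +1.1157 J/mol = −215 kJ/mol.

−215 kJ/mol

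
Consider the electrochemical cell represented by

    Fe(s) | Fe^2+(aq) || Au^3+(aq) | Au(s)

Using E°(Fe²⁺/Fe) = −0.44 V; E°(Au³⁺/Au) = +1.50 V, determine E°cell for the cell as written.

+1.94 V

By convention the left-hand electrode in cell notation is the anode (oxidation) and the right-hand electrode is the cathode (reduction).
E°cell = E°(right) − E°(left) = +1.50 − (−0.44) = +1.94 V.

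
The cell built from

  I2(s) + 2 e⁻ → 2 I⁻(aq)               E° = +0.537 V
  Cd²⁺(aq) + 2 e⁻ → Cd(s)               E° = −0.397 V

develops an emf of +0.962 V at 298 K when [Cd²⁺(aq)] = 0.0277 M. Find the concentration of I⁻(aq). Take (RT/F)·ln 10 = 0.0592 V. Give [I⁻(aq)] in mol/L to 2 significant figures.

2.0 M

The I₂/I⁻ couple has the larger reduction potential, so it is the cathode: E°cell = +0.537 − (−0.397) = +0.934 V and n = 2.
From the Nernst equation, log Q = n(E° − E)/0.0592 = 2·(+0.934 − (+0.962))/0.0592 = −0.946.
Balancing electrons gives I2(s) + Cd(s) → 2 I⁻(aq) + Cd²⁺(aq); thus Q = [I⁻(aq)]^2·[Cd²⁺(aq)].
Substituting the known concentrations and solving, log [I⁻(aq)] = 0.306 and [I⁻(aq)] = 2.0 M.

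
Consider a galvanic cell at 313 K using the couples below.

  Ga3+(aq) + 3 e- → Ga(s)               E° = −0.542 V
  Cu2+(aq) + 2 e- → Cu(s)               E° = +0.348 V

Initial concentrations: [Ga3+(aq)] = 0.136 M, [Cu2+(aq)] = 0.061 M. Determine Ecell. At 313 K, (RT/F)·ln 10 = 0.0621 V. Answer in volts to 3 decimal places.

Cu²⁺/Cu is reduced (cathode, E° = +0.348 V) and Ga³⁺/Ga is oxidized (anode).
E°cell = E°cat − E°an = +0.348 − (−0.542) = +0.890 V; n = 6.
Balancing gives 3 Cu2+(aq) + 2 Ga(s) → 3 Cu(s) + 2 Ga3+(aq); hence Q = [Ga3+(aq)]^2 / [Cu2+(aq)]^3 = 81.5 (log Q = 1.911).
E = E° − (0.0621/n)·log Q = +0.890 − (0.0621/6)(1.911) = +0.870 V.

+0.870 V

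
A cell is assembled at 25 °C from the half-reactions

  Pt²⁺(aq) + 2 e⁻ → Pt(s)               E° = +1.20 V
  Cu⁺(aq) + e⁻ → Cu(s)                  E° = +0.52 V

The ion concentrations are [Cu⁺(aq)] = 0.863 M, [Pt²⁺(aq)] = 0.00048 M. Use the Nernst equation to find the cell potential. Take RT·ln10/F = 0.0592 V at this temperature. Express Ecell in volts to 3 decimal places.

The Pt²⁺/Pt couple has the more positive E°, so it is the cathode; Cu⁺/Cu is the anode.
E°cell = +1.20 − (+0.52) = +0.68 V, with n = 2 electrons transferred.
The balanced reaction is Pt²⁺(aq) + 2 Cu(s) → Pt(s) + 2 Cu⁺(aq), so Q = [Cu⁺(aq)]^2 / [Pt²⁺(aq)] = 1.55×10^3 and log Q = 3.191.
By the Nernst equation, E = +0.68 − (0.0592/2)·(3.191) = +0.586 V.

+0.586 V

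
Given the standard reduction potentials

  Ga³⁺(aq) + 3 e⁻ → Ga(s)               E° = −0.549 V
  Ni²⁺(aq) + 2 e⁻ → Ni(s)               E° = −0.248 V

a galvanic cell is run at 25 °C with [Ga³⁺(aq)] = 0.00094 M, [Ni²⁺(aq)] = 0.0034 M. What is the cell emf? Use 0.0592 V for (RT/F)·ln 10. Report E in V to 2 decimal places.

+0.29 V

Since E°(Ni²⁺/Ni) > E°(Ga³⁺/Ga), Ni²⁺/Ni serves as the cathode.
E°cell = E°cat − E°an = −0.248 − (−0.549) = +0.301 V; n = 6.
Balancing gives 3 Ni²⁺(aq) + 2 Ga(s) → 3 Ni(s) + 2 Ga³⁺(aq); hence Q = [Ga³⁺(aq)]^2 / [Ni²⁺(aq)]^3 = 22.5 (log Q = 1.352).
Applying E = E° − (RT ln10/nF)·log Q gives +0.301 − (0.0592/6)(1.352) = +0.29 V.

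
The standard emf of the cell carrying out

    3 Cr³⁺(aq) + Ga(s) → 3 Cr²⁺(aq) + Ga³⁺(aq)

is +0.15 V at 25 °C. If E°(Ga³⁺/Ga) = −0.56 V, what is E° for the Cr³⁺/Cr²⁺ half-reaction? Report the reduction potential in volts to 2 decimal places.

In the reaction as written the Cr³⁺/Cr²⁺ couple is reduced (cathode) and Ga³⁺/Ga is oxidized (anode), so E°cell = E°(Cr³⁺/Cr²⁺) − E°(Ga³⁺/Ga).
E°(Cr³⁺/Cr²⁺) = E°cell + E°(anode) = +0.15 + (−0.56) = −0.41 V.

−0.41 V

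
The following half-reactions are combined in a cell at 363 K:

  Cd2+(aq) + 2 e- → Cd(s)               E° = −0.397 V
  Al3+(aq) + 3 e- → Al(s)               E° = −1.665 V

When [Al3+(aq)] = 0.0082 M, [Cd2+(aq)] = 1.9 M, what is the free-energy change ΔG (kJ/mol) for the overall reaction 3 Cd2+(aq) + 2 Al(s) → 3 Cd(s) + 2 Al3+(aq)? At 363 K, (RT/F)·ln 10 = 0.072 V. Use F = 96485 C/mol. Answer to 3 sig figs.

E°cell = −0.397 − (−1.665) = +1.268 V; the balanced reaction transfers n = 6 electrons.
Q = [Al3+(aq)]^2 / [Cd2+(aq)]^3 = 9.8×10^−6, so log Q = −5.009 and E = +1.268 − (0.072/6)(−5.009) = +1.3281 V.
ΔG = −nFE = −(6)(96485)(+1.3281) J/mol = −769 kJ/mol.

−769 kJ/mol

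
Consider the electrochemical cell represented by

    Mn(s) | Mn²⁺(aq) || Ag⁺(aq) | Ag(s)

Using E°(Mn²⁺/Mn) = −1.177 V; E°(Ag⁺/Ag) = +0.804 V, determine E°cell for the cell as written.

By convention the left-hand electrode in cell notation is the anode (oxidation) and the right-hand electrode is the cathode (reduction).
E°cell = E°(right) − E°(left) = +0.804 − (−1.177) = +1.981 V.

+1.981 V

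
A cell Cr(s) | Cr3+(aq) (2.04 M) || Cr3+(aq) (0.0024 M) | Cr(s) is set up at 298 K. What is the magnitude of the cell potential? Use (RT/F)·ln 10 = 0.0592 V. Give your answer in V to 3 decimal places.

0.058 V

For a concentration cell E°cell = 0, since both electrodes use the same couple.
The compartment with the higher Cr3+(aq) concentration (2.04 M) acts as the cathode; ions are reduced there and produced at the dilute (0.0024 M) anode.
With n = 3, Ecell = −(0.0592/3)·log([dilute]/[conc]) = −(0.0592/3)·log(0.0024/2.04) = +0.058 V.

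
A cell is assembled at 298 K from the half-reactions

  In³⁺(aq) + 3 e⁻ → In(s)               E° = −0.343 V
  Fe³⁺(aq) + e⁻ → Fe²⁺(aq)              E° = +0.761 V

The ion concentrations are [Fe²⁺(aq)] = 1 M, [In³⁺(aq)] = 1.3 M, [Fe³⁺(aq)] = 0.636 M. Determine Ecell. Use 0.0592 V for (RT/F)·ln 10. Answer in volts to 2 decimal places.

Fe³⁺/Fe²⁺ is reduced (cathode, E° = +0.761 V) and In³⁺/In is oxidized (anode).
E°cell = E°cat − E°an = +0.761 − (−0.343) = +1.104 V; n = 3.
The balanced reaction is 3 Fe³⁺(aq) + In(s) → 3 Fe²⁺(aq) + In³⁺(aq), so Q = ([Fe²⁺(aq)]^3·[In³⁺(aq)]) / [Fe³⁺(aq)]^3 = 5.05 and log Q = 0.704.
By the Nernst equation, E = +1.104 − (0.0592/3)·(0.704) = +1.09 V.

+1.09 V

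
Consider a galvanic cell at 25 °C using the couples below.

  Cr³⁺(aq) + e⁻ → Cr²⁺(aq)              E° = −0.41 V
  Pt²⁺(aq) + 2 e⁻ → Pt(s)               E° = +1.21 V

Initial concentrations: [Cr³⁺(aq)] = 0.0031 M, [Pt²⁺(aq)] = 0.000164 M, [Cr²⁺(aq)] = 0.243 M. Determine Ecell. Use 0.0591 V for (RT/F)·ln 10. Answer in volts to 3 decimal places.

The Pt²⁺/Pt couple has the more positive E°, so it is the cathode; Cr³⁺/Cr²⁺ is the anode.
E°cell = E°cat − E°an = +1.21 − (−0.41) = +1.62 V; n = 2.
The balanced reaction is Pt²⁺(aq) + 2 Cr²⁺(aq) → Pt(s) + 2 Cr³⁺(aq), so Q = [Cr³⁺(aq)]^2 / ([Pt²⁺(aq)]·[Cr²⁺(aq)]^2) = 0.992 and log Q = −0.003.
Applying E = E° − (RT ln10/nF)·log Q gives +1.62 − (0.0591/2)(−0.003) = +1.620 V.

+1.620 V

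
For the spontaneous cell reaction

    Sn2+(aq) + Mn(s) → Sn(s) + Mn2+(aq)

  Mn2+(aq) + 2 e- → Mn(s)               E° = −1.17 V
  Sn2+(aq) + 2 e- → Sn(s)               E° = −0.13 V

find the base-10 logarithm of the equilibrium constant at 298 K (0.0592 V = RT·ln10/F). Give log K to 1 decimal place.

The Sn²⁺/Sn couple is reduced (cathode); E°cell = −0.13 − (−1.17) = +1.04 V with n = 2.
At equilibrium E = 0, so log K = nE°cell / 0.0592 = (2)(+1.04) / 0.0592 = 35.1.

log K = 35.1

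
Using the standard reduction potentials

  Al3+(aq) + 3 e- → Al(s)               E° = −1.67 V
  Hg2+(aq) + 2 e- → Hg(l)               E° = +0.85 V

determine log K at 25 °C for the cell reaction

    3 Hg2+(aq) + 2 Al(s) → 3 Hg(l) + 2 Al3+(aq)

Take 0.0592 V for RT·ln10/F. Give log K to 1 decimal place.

log K = 255.4

The Hg²⁺/Hg couple is reduced (cathode); E°cell = +0.85 − (−1.67) = +2.52 V with n = 6.
At equilibrium E = 0, so log K = nE°cell / 0.0592 = (6)(+2.52) / 0.0592 = 255.4.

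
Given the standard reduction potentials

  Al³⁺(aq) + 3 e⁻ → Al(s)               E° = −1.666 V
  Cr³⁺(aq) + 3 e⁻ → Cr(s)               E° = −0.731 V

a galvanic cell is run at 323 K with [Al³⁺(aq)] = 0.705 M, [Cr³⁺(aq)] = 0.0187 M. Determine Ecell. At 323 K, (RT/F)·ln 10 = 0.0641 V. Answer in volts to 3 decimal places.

+0.901 V

Since E°(Cr³⁺/Cr) > E°(Al³⁺/Al), Cr³⁺/Cr serves as the cathode.
E°cell = −0.731 − (−1.666) = +0.935 V, with n = 3 electrons transferred.
For the overall reaction Cr³⁺(aq) + Al(s) → Cr(s) + Al³⁺(aq), Q = [Al³⁺(aq)] / [Cr³⁺(aq)] = 37.7, giving log Q = 1.576.
By the Nernst equation, E = +0.935 − (0.0641/3)·(1.576) = +0.901 V.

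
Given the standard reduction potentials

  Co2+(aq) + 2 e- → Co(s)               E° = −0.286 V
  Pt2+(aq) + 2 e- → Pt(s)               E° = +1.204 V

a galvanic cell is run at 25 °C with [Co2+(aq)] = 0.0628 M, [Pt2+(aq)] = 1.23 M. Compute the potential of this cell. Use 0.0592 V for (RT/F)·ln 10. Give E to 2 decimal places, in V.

Pt²⁺/Pt is reduced (cathode, E° = +1.204 V) and Co²⁺/Co is oxidized (anode).
E°cell = E°cat − E°an = +1.204 − (−0.286) = +1.490 V; n = 2.
Balancing gives Pt2+(aq) + Co(s) → Pt(s) + Co2+(aq); hence Q = [Co2+(aq)] / [Pt2+(aq)] = 0.0511 (log Q = −1.292).
E = E° − (0.0592/n)·log Q = +1.490 − (0.0592/2)(−1.292) = +1.53 V.

+1.53 V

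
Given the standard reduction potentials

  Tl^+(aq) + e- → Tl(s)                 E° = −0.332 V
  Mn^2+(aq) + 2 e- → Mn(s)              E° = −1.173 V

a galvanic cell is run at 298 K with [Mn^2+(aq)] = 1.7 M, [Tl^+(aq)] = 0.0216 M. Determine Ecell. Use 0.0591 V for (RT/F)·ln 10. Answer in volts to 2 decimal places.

Tl⁺/Tl is reduced (cathode, E° = −0.332 V) and Mn²⁺/Mn is oxidized (anode).
E°cell = E°cat − E°an = −0.332 − (−1.173) = +0.841 V; n = 2.
The balanced reaction is 2 Tl^+(aq) + Mn(s) → 2 Tl(s) + Mn^2+(aq), so Q = [Mn^2+(aq)] / [Tl^+(aq)]^2 = 3.64×10^3 and log Q = 3.562.
Applying E = E° − (RT ln10/nF)·log Q gives +0.841 − (0.0591/2)(3.562) = +0.74 V.

+0.74 V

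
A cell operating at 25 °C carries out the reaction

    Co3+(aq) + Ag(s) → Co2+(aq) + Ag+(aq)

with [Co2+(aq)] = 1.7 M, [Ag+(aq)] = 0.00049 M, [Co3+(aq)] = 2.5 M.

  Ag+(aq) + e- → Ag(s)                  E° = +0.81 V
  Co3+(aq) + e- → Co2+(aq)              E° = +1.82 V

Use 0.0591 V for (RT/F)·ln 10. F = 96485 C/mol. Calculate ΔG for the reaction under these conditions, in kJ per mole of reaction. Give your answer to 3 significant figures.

With Co³⁺/Co²⁺ reduced at the cathode, E°cell = +1.82 − (+0.81) = +1.01 V and n = 1.
Here Q = ([Co2+(aq)]·[Ag+(aq)]) / [Co3+(aq)] = 0.000333 (log Q = −3.477), giving E = +1.01 − (0.0591/1)·(−3.477) = +1.2155 V.
Finally ΔG = −nFE = −(1)(96485 C/mol)(+1.2155 V) = −117 kJ/mol.

−117 kJ/mol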